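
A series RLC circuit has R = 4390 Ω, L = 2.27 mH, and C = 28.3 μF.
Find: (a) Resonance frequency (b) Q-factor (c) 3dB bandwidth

Step 1 — Resonance: ω₀ = 1/√(LC) = 1/√(0.00227·2.83e-05) = 3945 rad/s.
Step 2 — f₀ = ω₀/(2π) = 627.9 Hz.
Step 3 — Series Q: Q = ω₀L/R = 3945·0.00227/4390 = 0.00204.
Step 4 — Bandwidth: Δω = ω₀/Q = 1.934e+06 rad/s; BW = Δω/(2π) = 3.078e+05 Hz.

(a) f₀ = 627.9 Hz  (b) Q = 0.00204  (c) BW = 3.078e+05 Hz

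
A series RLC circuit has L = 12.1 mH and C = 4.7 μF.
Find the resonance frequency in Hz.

Step 1 — Resonance condition Im(Z)=0 gives ω₀ = 1/√(LC).
Step 2 — ω₀ = 1/√(0.0121·4.7e-06) = 4193 rad/s.
Step 3 — f₀ = ω₀/(2π) = 667.4 Hz.

f₀ = 667.4 Hz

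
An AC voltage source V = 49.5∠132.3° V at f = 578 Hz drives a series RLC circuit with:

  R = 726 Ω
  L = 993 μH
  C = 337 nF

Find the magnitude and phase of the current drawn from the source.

Step 1 — Angular frequency: ω = 2π·f = 2π·578 = 3632 rad/s.
Step 2 — Component impedances:
  R: Z = R = 726 Ω
  L: Z = jωL = j·3632·0.000993 = 0 + j3.606 Ω
  C: Z = 1/(jωC) = -j/(ω·C) = 0 - j817.1 Ω
Step 3 — Series combination: Z_total = R + L + C = 726 - j813.5 Ω = 1090∠-48.3° Ω.
Step 4 — Source phasor: V = 49.5∠132.3° V = -33.31 + j36.61 V.
Step 5 — Ohm's law: I = V / Z_total = (-33.31 + j36.61) / (726 - j813.5) = -0.0454 - j0.0004373 A.
Step 6 — Convert to polar: |I| = 0.0454 A, ∠I = -179.4°.

I = 0.0454∠-179.4° A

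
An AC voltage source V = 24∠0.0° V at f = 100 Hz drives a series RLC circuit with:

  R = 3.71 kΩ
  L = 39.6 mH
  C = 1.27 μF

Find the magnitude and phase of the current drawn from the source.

Step 1 — Angular frequency: ω = 2π·f = 2π·100 = 628.3 rad/s.
Step 2 — Component impedances:
  R: Z = R = 3710 Ω
  L: Z = jωL = j·628.3·0.0396 = 0 + j24.88 Ω
  C: Z = 1/(jωC) = -j/(ω·C) = 0 - j1253 Ω
Step 3 — Series combination: Z_total = R + L + C = 3710 - j1228 Ω = 3908∠-18.3° Ω.
Step 4 — Source phasor: V = 24∠0.0° V = 24 V.
Step 5 — Ohm's law: I = V / Z_total = (24) / (3710 - j1228) = 0.00583 + j0.00193 A.
Step 6 — Convert to polar: |I| = 0.006141 A, ∠I = 18.3°.

I = 0.006141∠18.3° A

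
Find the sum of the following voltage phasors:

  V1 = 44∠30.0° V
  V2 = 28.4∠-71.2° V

Step 1 — Convert each phasor to rectangular form:
  V1 = 44·(cos(30.0°) + j·sin(30.0°)) = 38.11 + j22 V
  V2 = 28.4·(cos(-71.2°) + j·sin(-71.2°)) = 9.152 - j26.88 V
Step 2 — Sum components: V_total = 47.26 - j4.885 V.
Step 3 — Convert to polar: |V_total| = 47.51 V, ∠V_total = -5.9°.

V_total = 47.51∠-5.9° V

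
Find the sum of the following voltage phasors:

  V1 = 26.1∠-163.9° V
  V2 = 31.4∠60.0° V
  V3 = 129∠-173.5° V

Step 1 — Convert each phasor to rectangular form:
  V1 = 26.1·(cos(-163.9°) + j·sin(-163.9°)) = -25.08 - j7.238 V
  V2 = 31.4·(cos(60.0°) + j·sin(60.0°)) = 15.7 + j27.19 V
  V3 = 129·(cos(-173.5°) + j·sin(-173.5°)) = -128.2 - j14.6 V
Step 2 — Sum components: V_total = -137.5 + j5.352 V.
Step 3 — Convert to polar: |V_total| = 137.7 V, ∠V_total = 177.8°.

V_total = 137.7∠177.8° V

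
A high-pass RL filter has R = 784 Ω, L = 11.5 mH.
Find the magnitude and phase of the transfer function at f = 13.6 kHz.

Step 1 — Angular frequency: ω = 2π·1.36e+04 = 8.545e+04 rad/s.
Step 2 — Transfer function: H(jω) = jωL/(R + jωL).
Step 3 — Numerator jωL = j·982.7; denominator R + jωL = 784 + j982.7.
Step 4 — H = 0.6111 + j0.4875.
Step 5 — Magnitude: |H| = 0.7817 (-2.1 dB); phase: φ = 38.6°.

|H| = 0.7817 (-2.1 dB), φ = 38.6°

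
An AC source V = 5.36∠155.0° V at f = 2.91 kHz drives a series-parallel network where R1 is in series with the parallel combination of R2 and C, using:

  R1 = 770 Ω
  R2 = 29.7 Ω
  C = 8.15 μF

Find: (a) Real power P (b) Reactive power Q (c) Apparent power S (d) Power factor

Step 1 — Angular frequency: ω = 2π·f = 2π·2910 = 1.828e+04 rad/s.
Step 2 — Component impedances:
  R1: Z = R = 770 Ω
  R2: Z = R = 29.7 Ω
  C: Z = 1/(jωC) = -j/(ω·C) = 0 - j6.711 Ω
Step 3 — Parallel branch: R2 || C = 1/(1/R2 + 1/C) = 1.443 - j6.385 Ω.
Step 4 — Series with R1: Z_total = R1 + (R2 || C) = 771.4 - j6.385 Ω = 771.5∠-0.5° Ω.
Step 5 — Source phasor: V = 5.36∠155.0° V = -4.858 + j2.265 V.
Step 6 — Current: I = V / Z = -0.006321 + j0.002884 A = 0.006948∠155.5° A.
Step 7 — Complex power: S = V·I* = 0.03724 - j0.0003082 VA.
Step 8 — Real power: P = Re(S) = 0.03724 W.
Step 9 — Reactive power: Q = Im(S) = -0.0003082 VAR.
Step 10 — Apparent power: |S| = 0.03724 VA.
Step 11 — Power factor: PF = P/|S| = 1 (leading).

(a) P = 0.03724 W  (b) Q = -0.0003082 VAR  (c) S = 0.03724 VA  (d) PF = 1 (leading)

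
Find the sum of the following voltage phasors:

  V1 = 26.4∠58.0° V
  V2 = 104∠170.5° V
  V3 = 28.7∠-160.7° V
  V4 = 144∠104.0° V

Step 1 — Convert each phasor to rectangular form:
  V1 = 26.4·(cos(58.0°) + j·sin(58.0°)) = 13.99 + j22.39 V
  V2 = 104·(cos(170.5°) + j·sin(170.5°)) = -102.6 + j17.16 V
  V3 = 28.7·(cos(-160.7°) + j·sin(-160.7°)) = -27.09 - j9.486 V
  V4 = 144·(cos(104.0°) + j·sin(104.0°)) = -34.84 + j139.7 V
Step 2 — Sum components: V_total = -150.5 + j169.8 V.
Step 3 — Convert to polar: |V_total| = 226.9 V, ∠V_total = 131.6°.

V_total = 226.9∠131.6° V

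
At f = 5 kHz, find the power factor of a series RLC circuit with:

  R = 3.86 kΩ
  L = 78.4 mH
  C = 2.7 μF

Step 1 — Angular frequency: ω = 2π·f = 2π·5000 = 3.142e+04 rad/s.
Step 2 — Component impedances:
  R: Z = R = 3860 Ω
  L: Z = jωL = j·3.142e+04·0.0784 = 0 + j2463 Ω
  C: Z = 1/(jωC) = -j/(ω·C) = 0 - j11.79 Ω
Step 3 — Series combination: Z_total = R + L + C = 3860 + j2451 Ω = 4573∠32.4° Ω.
Step 4 — Power factor: PF = cos(φ) = Re(Z)/|Z| = 3860/4572.5 = 0.8442.
Step 5 — Type: Im(Z) = 2451 ⇒ lagging (phase φ = 32.4°).

PF = 0.8442 (lagging, φ = 32.4°)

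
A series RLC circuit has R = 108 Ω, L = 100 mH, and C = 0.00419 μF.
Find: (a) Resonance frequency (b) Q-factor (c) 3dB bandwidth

Step 1 — Resonance condition Im(Z)=0 gives ω₀ = 1/√(LC).
Step 2 — ω₀ = 1/√(0.1·4.19e-09) = 4.885e+04 rad/s.
Step 3 — f₀ = ω₀/(2π) = 7775 Hz.
Step 4 — Series Q: Q = ω₀L/R = 4.885e+04·0.1/108 = 45.23.
Step 5 — 3dB bandwidth: Δω = ω₀/Q = 1080 rad/s; BW = Δω/(2π) = 171.9 Hz.

(a) f₀ = 7775 Hz  (b) Q = 45.23  (c) BW = 171.9 Hz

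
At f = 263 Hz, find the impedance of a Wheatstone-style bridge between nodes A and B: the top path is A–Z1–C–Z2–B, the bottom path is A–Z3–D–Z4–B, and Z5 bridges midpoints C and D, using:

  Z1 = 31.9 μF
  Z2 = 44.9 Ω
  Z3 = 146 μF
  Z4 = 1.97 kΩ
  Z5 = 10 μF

Step 1 — Angular frequency: ω = 2π·f = 2π·263 = 1652 rad/s.
Step 2 — Component impedances:
  Z1: Z = 1/(jωC) = -j/(ω·C) = 0 - j18.97 Ω
  Z2: Z = R = 44.9 Ω
  Z3: Z = 1/(jωC) = -j/(ω·C) = 0 - j4.145 Ω
  Z4: Z = R = 1970 Ω
  Z5: Z = 1/(jωC) = -j/(ω·C) = 0 - j60.52 Ω
Step 3 — Bridge requires nodal analysis (the Z5 bridge couples midpoints C and D, so the two paths cannot be reduced to a simple series/parallel combination). Setting node B to ground and injecting 1 A at node A, the 3-node admittance system at A, C, D solves to V_A = Z_AB = 43.99 - j14.06 Ω = 46.18∠-17.7° Ω.

Z = 43.99 - j14.06 Ω = 46.18∠-17.7° Ω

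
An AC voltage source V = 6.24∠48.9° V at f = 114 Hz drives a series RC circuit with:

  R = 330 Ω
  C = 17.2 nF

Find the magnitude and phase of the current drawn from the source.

Step 1 — Angular frequency: ω = 2π·f = 2π·114 = 716.3 rad/s.
Step 2 — Component impedances:
  R: Z = R = 330 Ω
  C: Z = 1/(jωC) = -j/(ω·C) = 0 - j8.117e+04 Ω
Step 3 — Series combination: Z_total = R + C = 330 - j8.117e+04 Ω = 8.117e+04∠-89.8° Ω.
Step 4 — Source phasor: V = 6.24∠48.9° V = 4.102 + j4.702 V.
Step 5 — Ohm's law: I = V / Z_total = (4.102 + j4.702) / (330 - j8.117e+04) = -5.773e-05 + j5.077e-05 A.
Step 6 — Convert to polar: |I| = 7.688e-05 A, ∠I = 138.7°.

I = 7.688e-05∠138.7° A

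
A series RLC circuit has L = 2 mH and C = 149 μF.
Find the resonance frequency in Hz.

Step 1 — Resonance condition Im(Z)=0 gives ω₀ = 1/√(LC).
Step 2 — ω₀ = 1/√(0.002·0.000149) = 1832 rad/s.
Step 3 — f₀ = ω₀/(2π) = 291.5 Hz.

f₀ = 291.5 Hz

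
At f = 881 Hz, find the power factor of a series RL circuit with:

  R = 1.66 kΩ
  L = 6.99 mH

Step 1 — Angular frequency: ω = 2π·f = 2π·881 = 5535 rad/s.
Step 2 — Component impedances:
  R: Z = R = 1660 Ω
  L: Z = jωL = j·5535·0.00699 = 0 + j38.69 Ω
Step 3 — Series combination: Z_total = R + L = 1660 + j38.69 Ω = 1660∠1.3° Ω.
Step 4 — Power factor: PF = cos(φ) = Re(Z)/|Z| = 1660/1660.5 = 0.9997.
Step 5 — Type: Im(Z) = 38.69 ⇒ lagging (phase φ = 1.3°).

PF = 0.9997 (lagging, φ = 1.3°)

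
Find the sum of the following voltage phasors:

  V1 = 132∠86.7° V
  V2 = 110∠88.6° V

Step 1 — Convert each phasor to rectangular form:
  V1 = 132·(cos(86.7°) + j·sin(86.7°)) = 7.598 + j131.8 V
  V2 = 110·(cos(88.6°) + j·sin(88.6°)) = 2.688 + j110 V
Step 2 — Sum components: V_total = 10.29 + j241.7 V.
Step 3 — Convert to polar: |V_total| = 242 V, ∠V_total = 87.6°.

V_total = 242∠87.6° V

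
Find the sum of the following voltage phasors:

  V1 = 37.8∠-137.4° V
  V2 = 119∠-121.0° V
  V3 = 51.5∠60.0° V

Step 1 — Convert each phasor to rectangular form:
  V1 = 37.8·(cos(-137.4°) + j·sin(-137.4°)) = -27.82 - j25.59 V
  V2 = 119·(cos(-121.0°) + j·sin(-121.0°)) = -61.29 - j102 V
  V3 = 51.5·(cos(60.0°) + j·sin(60.0°)) = 25.75 + j44.6 V
Step 2 — Sum components: V_total = -63.36 - j82.99 V.
Step 3 — Convert to polar: |V_total| = 104.4 V, ∠V_total = -127.4°.

V_total = 104.4∠-127.4° V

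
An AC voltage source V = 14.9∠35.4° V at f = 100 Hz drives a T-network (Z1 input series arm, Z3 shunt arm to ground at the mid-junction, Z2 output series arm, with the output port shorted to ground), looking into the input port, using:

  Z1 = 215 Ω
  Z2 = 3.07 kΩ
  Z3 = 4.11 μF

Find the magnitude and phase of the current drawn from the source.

Step 1 — Angular frequency: ω = 2π·f = 2π·100 = 628.3 rad/s.
Step 2 — Component impedances:
  Z1: Z = R = 215 Ω
  Z2: Z = R = 3070 Ω
  Z3: Z = 1/(jωC) = -j/(ω·C) = 0 - j387.2 Ω
Step 3 — With the output port shorted to ground, the output series arm Z2 runs from the junction to ground; the shunt arm Z3 also runs from the junction to ground. They appear in parallel: Z3 || Z2 = 48.08 - j381.2 Ω.
Step 4 — Series with input arm Z1: Z_in = Z1 + (Z3 || Z2) = 263.1 - j381.2 Ω = 463.1∠-55.4° Ω.
Step 5 — Source phasor: V = 14.9∠35.4° V = 12.15 + j8.631 V.
Step 6 — Ohm's law: I = V / Z_total = (12.15 + j8.631) / (263.1 - j381.2) = -0.000442 + j0.03217 A.
Step 7 — Convert to polar: |I| = 0.03217 A, ∠I = 90.8°.

I = 0.03217∠90.8° A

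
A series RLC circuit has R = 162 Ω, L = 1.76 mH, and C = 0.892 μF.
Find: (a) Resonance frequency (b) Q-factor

Step 1 — Resonance condition Im(Z)=0 gives ω₀ = 1/√(LC).
Step 2 — ω₀ = 1/√(0.00176·8.92e-07) = 2.524e+04 rad/s.
Step 3 — f₀ = ω₀/(2π) = 4017 Hz.
Step 4 — Series Q: Q = ω₀L/R = 2.524e+04·0.00176/162 = 0.2742.

(a) f₀ = 4017 Hz  (b) Q = 0.2742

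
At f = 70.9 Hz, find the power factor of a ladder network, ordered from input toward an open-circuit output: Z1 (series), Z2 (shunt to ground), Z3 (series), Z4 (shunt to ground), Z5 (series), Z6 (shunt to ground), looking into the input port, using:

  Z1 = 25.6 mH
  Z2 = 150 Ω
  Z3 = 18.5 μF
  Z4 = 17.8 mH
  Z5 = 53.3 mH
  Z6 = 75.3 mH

Step 1 — Angular frequency: ω = 2π·f = 2π·70.9 = 445.5 rad/s.
Step 2 — Component impedances:
  Z1: Z = jωL = j·445.5·0.0256 = 0 + j11.4 Ω
  Z2: Z = R = 150 Ω
  Z3: Z = 1/(jωC) = -j/(ω·C) = 0 - j121.3 Ω
  Z4: Z = jωL = j·445.5·0.0178 = 0 + j7.93 Ω
  Z5: Z = jωL = j·445.5·0.0533 = 0 + j23.74 Ω
  Z6: Z = jωL = j·445.5·0.0753 = 0 + j33.54 Ω
Step 3 — Ladder network (open output): work backward from the far end, alternating series and parallel combinations. Z_in = 55.15 - j60.92 Ω = 82.17∠-47.8° Ω.
Step 4 — Power factor: PF = cos(φ) = Re(Z)/|Z| = 55.147/82.174 = 0.6711.
Step 5 — Type: Im(Z) = -60.92 ⇒ leading (phase φ = -47.8°).

PF = 0.6711 (leading, φ = -47.8°)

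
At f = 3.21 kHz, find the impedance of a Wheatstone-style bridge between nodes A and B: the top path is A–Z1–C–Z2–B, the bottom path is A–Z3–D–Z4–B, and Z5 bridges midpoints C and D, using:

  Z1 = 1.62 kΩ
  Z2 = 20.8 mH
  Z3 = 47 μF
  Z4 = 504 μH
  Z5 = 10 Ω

Step 1 — Angular frequency: ω = 2π·f = 2π·3210 = 2.017e+04 rad/s.
Step 2 — Component impedances:
  Z1: Z = R = 1620 Ω
  Z2: Z = jωL = j·2.017e+04·0.0208 = 0 + j419.5 Ω
  Z3: Z = 1/(jωC) = -j/(ω·C) = 0 - j1.055 Ω
  Z4: Z = jωL = j·2.017e+04·0.000504 = 0 + j10.17 Ω
  Z5: Z = R = 10 Ω
Step 3 — Bridge requires nodal analysis (the Z5 bridge couples midpoints C and D, so the two paths cannot be reduced to a simple series/parallel combination). Setting node B to ground and injecting 1 A at node A, the 3-node admittance system at A, C, D solves to V_A = Z_AB = 0.006235 + j8.87 Ω = 8.87∠90.0° Ω.

Z = 0.006235 + j8.87 Ω = 8.87∠90.0° Ω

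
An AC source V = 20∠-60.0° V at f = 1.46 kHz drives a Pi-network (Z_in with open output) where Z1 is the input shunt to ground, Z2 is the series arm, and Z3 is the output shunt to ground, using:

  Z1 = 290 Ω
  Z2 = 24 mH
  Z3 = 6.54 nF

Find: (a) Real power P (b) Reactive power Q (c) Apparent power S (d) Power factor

Step 1 — Angular frequency: ω = 2π·f = 2π·1460 = 9173 rad/s.
Step 2 — Component impedances:
  Z1: Z = R = 290 Ω
  Z2: Z = jωL = j·9173·0.024 = 0 + j220.2 Ω
  Z3: Z = 1/(jωC) = -j/(ω·C) = 0 - j1.667e+04 Ω
Step 3 — With open output, the series arm Z2 and the output shunt Z3 appear in series to ground: Z2 + Z3 = 0 - j1.645e+04 Ω.
Step 4 — Parallel with input shunt Z1: Z_in = Z1 || (Z2 + Z3) = 289.9 - j5.111 Ω = 290∠-1.0° Ω.
Step 5 — Source phasor: V = 20∠-60.0° V = 10 - j17.32 V.
Step 6 — Current: I = V / Z = 0.03554 - j0.05912 A = 0.06898∠-59.0° A.
Step 7 — Complex power: S = V·I* = 1.379 - j0.02432 VA.
Step 8 — Real power: P = Re(S) = 1.379 W.
Step 9 — Reactive power: Q = Im(S) = -0.02432 VAR.
Step 10 — Apparent power: |S| = 1.38 VA.
Step 11 — Power factor: PF = P/|S| = 0.9998 (leading).

(a) P = 1.379 W  (b) Q = -0.02432 VAR  (c) S = 1.38 VA  (d) PF = 0.9998 (leading)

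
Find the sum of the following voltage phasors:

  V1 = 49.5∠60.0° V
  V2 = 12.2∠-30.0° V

Step 1 — Convert each phasor to rectangular form:
  V1 = 49.5·(cos(60.0°) + j·sin(60.0°)) = 24.75 + j42.87 V
  V2 = 12.2·(cos(-30.0°) + j·sin(-30.0°)) = 10.57 - j6.1 V
Step 2 — Sum components: V_total = 35.32 + j36.77 V.
Step 3 — Convert to polar: |V_total| = 50.98 V, ∠V_total = 46.2°.

V_total = 50.98∠46.2° V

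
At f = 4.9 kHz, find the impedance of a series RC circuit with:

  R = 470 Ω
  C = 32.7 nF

Step 1 — Angular frequency: ω = 2π·f = 2π·4900 = 3.079e+04 rad/s.
Step 2 — Component impedances:
  R: Z = R = 470 Ω
  C: Z = 1/(jωC) = -j/(ω·C) = 0 - j993.3 Ω
Step 3 — Series combination: Z_total = R + C = 470 - j993.3 Ω = 1099∠-64.7° Ω.

Z = 470 - j993.3 Ω = 1099∠-64.7° Ω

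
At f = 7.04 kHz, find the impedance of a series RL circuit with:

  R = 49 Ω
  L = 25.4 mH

Step 1 — Angular frequency: ω = 2π·f = 2π·7040 = 4.423e+04 rad/s.
Step 2 — Component impedances:
  R: Z = R = 49 Ω
  L: Z = jωL = j·4.423e+04·0.0254 = 0 + j1124 Ω
Step 3 — Series combination: Z_total = R + L = 49 + j1124 Ω = 1125∠87.5° Ω.

Z = 49 + j1124 Ω = 1125∠87.5° Ω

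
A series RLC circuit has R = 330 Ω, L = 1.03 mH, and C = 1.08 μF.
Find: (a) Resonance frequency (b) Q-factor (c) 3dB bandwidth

Step 1 — Resonance: ω₀ = 1/√(LC) = 1/√(0.00103·1.08e-06) = 2.998e+04 rad/s.
Step 2 — f₀ = ω₀/(2π) = 4772 Hz.
Step 3 — Series Q: Q = ω₀L/R = 2.998e+04·0.00103/330 = 0.09358.
Step 4 — Bandwidth: Δω = ω₀/Q = 3.204e+05 rad/s; BW = Δω/(2π) = 5.099e+04 Hz.

(a) f₀ = 4772 Hz  (b) Q = 0.09358  (c) BW = 5.099e+04 Hz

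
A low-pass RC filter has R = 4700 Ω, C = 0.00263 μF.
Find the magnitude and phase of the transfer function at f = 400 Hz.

Step 1 — Angular frequency: ω = 2π·400 = 2513 rad/s.
Step 2 — Transfer function: H(jω) = 1/(1 + jωRC).
Step 3 — Denominator: 1 + jωRC = 1 + j·2513·4700·2.63e-09 = 1 + j0.03107.
Step 4 — H = 0.999 - j0.03104.
Step 5 — Magnitude: |H| = 0.9995 (-0.0 dB); phase: φ = -1.8°.

|H| = 0.9995 (-0.0 dB), φ = -1.8°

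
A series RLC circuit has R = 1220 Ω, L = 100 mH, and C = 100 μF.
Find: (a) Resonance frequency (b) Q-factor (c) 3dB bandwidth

Step 1 — Resonance: ω₀ = 1/√(LC) = 1/√(0.1·0.0001) = 316.2 rad/s.
Step 2 — f₀ = ω₀/(2π) = 50.33 Hz.
Step 3 — Series Q: Q = ω₀L/R = 316.2·0.1/1220 = 0.02592.
Step 4 — Bandwidth: Δω = ω₀/Q = 1.22e+04 rad/s; BW = Δω/(2π) = 1942 Hz.

(a) f₀ = 50.33 Hz  (b) Q = 0.02592  (c) BW = 1942 Hz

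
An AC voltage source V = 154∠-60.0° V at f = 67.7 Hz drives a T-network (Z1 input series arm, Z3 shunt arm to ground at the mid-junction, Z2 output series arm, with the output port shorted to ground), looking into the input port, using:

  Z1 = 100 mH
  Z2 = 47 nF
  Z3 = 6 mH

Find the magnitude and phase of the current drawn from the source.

Step 1 — Angular frequency: ω = 2π·f = 2π·67.7 = 425.4 rad/s.
Step 2 — Component impedances:
  Z1: Z = jωL = j·425.4·0.1 = 0 + j42.54 Ω
  Z2: Z = 1/(jωC) = -j/(ω·C) = 0 - j5.002e+04 Ω
  Z3: Z = jωL = j·425.4·0.006 = 0 + j2.552 Ω
Step 3 — With the output port shorted to ground, the output series arm Z2 runs from the junction to ground; the shunt arm Z3 also runs from the junction to ground. They appear in parallel: Z3 || Z2 = 0 + j2.552 Ω.
Step 4 — Series with input arm Z1: Z_in = Z1 + (Z3 || Z2) = 0 + j45.09 Ω = 45.09∠90.0° Ω.
Step 5 — Source phasor: V = 154∠-60.0° V = 77 - j133.4 V.
Step 6 — Ohm's law: I = V / Z_total = (77 - j133.4) / (0 + j45.09) = -2.958 - j1.708 A.
Step 7 — Convert to polar: |I| = 3.415 A, ∠I = -150.0°.

I = 3.415∠-150.0° A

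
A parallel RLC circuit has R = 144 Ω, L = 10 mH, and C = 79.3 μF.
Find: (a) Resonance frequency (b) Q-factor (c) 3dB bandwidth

Step 1 — Resonance: ω₀ = 1/√(LC) = 1/√(0.01·7.93e-05) = 1123 rad/s.
Step 2 — f₀ = ω₀/(2π) = 178.7 Hz.
Step 3 — Parallel Q: Q = R/(ω₀L) = 144/(1123·0.01) = 12.82.
Step 4 — Bandwidth: Δω = ω₀/Q = 87.57 rad/s; BW = Δω/(2π) = 13.94 Hz.

(a) f₀ = 178.7 Hz  (b) Q = 12.82  (c) BW = 13.94 Hz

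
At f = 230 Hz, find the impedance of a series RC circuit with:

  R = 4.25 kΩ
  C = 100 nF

Step 1 — Angular frequency: ω = 2π·f = 2π·230 = 1445 rad/s.
Step 2 — Component impedances:
  R: Z = R = 4250 Ω
  C: Z = 1/(jωC) = -j/(ω·C) = 0 - j6920 Ω
Step 3 — Series combination: Z_total = R + C = 4250 - j6920 Ω = 8121∠-58.4° Ω.

Z = 4250 - j6920 Ω = 8121∠-58.4° Ω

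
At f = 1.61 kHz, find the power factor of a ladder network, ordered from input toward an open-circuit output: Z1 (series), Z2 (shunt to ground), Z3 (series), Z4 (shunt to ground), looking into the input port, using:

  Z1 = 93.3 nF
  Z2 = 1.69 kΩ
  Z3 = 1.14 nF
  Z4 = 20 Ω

Step 1 — Angular frequency: ω = 2π·f = 2π·1610 = 1.012e+04 rad/s.
Step 2 — Component impedances:
  Z1: Z = 1/(jωC) = -j/(ω·C) = 0 - j1060 Ω
  Z2: Z = R = 1690 Ω
  Z3: Z = 1/(jωC) = -j/(ω·C) = 0 - j8.671e+04 Ω
  Z4: Z = R = 20 Ω
Step 3 — Ladder network (open output): work backward from the far end, alternating series and parallel combinations. Z_in = 1689 - j1092 Ω = 2012∠-32.9° Ω.
Step 4 — Power factor: PF = cos(φ) = Re(Z)/|Z| = 1689.4/2011.8 = 0.8397.
Step 5 — Type: Im(Z) = -1092 ⇒ leading (phase φ = -32.9°).

PF = 0.8397 (leading, φ = -32.9°)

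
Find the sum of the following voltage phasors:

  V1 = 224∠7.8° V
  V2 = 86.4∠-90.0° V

Step 1 — Convert each phasor to rectangular form:
  V1 = 224·(cos(7.8°) + j·sin(7.8°)) = 221.9 + j30.4 V
  V2 = 86.4·(cos(-90.0°) + j·sin(-90.0°)) = 0 - j86.4 V
Step 2 — Sum components: V_total = 221.9 - j56 V.
Step 3 — Convert to polar: |V_total| = 228.9 V, ∠V_total = -14.2°.

V_total = 228.9∠-14.2° V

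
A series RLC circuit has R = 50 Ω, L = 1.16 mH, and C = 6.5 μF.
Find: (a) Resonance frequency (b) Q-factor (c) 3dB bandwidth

Step 1 — Resonance condition Im(Z)=0 gives ω₀ = 1/√(LC).
Step 2 — ω₀ = 1/√(0.00116·6.5e-06) = 1.152e+04 rad/s.
Step 3 — f₀ = ω₀/(2π) = 1833 Hz.
Step 4 — Series Q: Q = ω₀L/R = 1.152e+04·0.00116/50 = 0.2672.
Step 5 — 3dB bandwidth: Δω = ω₀/Q = 4.31e+04 rad/s; BW = Δω/(2π) = 6860 Hz.

(a) f₀ = 1833 Hz  (b) Q = 0.2672  (c) BW = 6860 Hz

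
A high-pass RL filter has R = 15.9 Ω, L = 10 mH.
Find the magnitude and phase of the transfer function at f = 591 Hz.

Step 1 — Angular frequency: ω = 2π·591 = 3713 rad/s.
Step 2 — Transfer function: H(jω) = jωL/(R + jωL).
Step 3 — Numerator jωL = j·37.13; denominator R + jωL = 15.9 + j37.13.
Step 4 — H = 0.8451 + j0.3618.
Step 5 — Magnitude: |H| = 0.9193 (-0.7 dB); phase: φ = 23.2°.

|H| = 0.9193 (-0.7 dB), φ = 23.2°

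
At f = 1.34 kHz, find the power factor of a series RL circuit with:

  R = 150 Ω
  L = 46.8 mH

Step 1 — Angular frequency: ω = 2π·f = 2π·1340 = 8419 rad/s.
Step 2 — Component impedances:
  R: Z = R = 150 Ω
  L: Z = jωL = j·8419·0.0468 = 0 + j394 Ω
Step 3 — Series combination: Z_total = R + L = 150 + j394 Ω = 421.6∠69.2° Ω.
Step 4 — Power factor: PF = cos(φ) = Re(Z)/|Z| = 150/421.6 = 0.3558.
Step 5 — Type: Im(Z) = 394 ⇒ lagging (phase φ = 69.2°).

PF = 0.3558 (lagging, φ = 69.2°)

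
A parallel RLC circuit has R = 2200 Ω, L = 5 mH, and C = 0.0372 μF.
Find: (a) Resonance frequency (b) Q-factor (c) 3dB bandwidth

Step 1 — Resonance: ω₀ = 1/√(LC) = 1/√(0.005·3.72e-08) = 7.332e+04 rad/s.
Step 2 — f₀ = ω₀/(2π) = 1.167e+04 Hz.
Step 3 — Parallel Q: Q = R/(ω₀L) = 2200/(7.332e+04·0.005) = 6.001.
Step 4 — Bandwidth: Δω = ω₀/Q = 1.222e+04 rad/s; BW = Δω/(2π) = 1945 Hz.

(a) f₀ = 1.167e+04 Hz  (b) Q = 6.001  (c) BW = 1945 Hz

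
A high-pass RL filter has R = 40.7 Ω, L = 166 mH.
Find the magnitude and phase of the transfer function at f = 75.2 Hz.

Step 1 — Angular frequency: ω = 2π·75.2 = 472.5 rad/s.
Step 2 — Transfer function: H(jω) = jωL/(R + jωL).
Step 3 — Numerator jωL = j·78.43; denominator R + jωL = 40.7 + j78.43.
Step 4 — H = 0.7879 + j0.4088.
Step 5 — Magnitude: |H| = 0.8876 (-1.0 dB); phase: φ = 27.4°.

|H| = 0.8876 (-1.0 dB), φ = 27.4°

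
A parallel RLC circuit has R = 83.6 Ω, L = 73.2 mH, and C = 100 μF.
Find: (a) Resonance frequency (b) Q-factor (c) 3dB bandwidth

Step 1 — Resonance: ω₀ = 1/√(LC) = 1/√(0.0732·0.0001) = 369.6 rad/s.
Step 2 — f₀ = ω₀/(2π) = 58.83 Hz.
Step 3 — Parallel Q: Q = R/(ω₀L) = 83.6/(369.6·0.0732) = 3.09.
Step 4 — Bandwidth: Δω = ω₀/Q = 119.6 rad/s; BW = Δω/(2π) = 19.04 Hz.

(a) f₀ = 58.83 Hz  (b) Q = 3.09  (c) BW = 19.04 Hz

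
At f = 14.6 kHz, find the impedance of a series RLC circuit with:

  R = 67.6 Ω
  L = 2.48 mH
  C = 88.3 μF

Step 1 — Angular frequency: ω = 2π·f = 2π·1.46e+04 = 9.173e+04 rad/s.
Step 2 — Component impedances:
  R: Z = R = 67.6 Ω
  L: Z = jωL = j·9.173e+04·0.00248 = 0 + j227.5 Ω
  C: Z = 1/(jωC) = -j/(ω·C) = 0 - j0.1235 Ω
Step 3 — Series combination: Z_total = R + L + C = 67.6 + j227.4 Ω = 237.2∠73.4° Ω.

Z = 67.6 + j227.4 Ω = 237.2∠73.4° Ω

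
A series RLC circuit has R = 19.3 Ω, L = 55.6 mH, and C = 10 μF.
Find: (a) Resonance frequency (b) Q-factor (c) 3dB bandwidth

Step 1 — Resonance condition Im(Z)=0 gives ω₀ = 1/√(LC).
Step 2 — ω₀ = 1/√(0.0556·1e-05) = 1341 rad/s.
Step 3 — f₀ = ω₀/(2π) = 213.4 Hz.
Step 4 — Series Q: Q = ω₀L/R = 1341·0.0556/19.3 = 3.863.
Step 5 — 3dB bandwidth: Δω = ω₀/Q = 347.1 rad/s; BW = Δω/(2π) = 55.25 Hz.

(a) f₀ = 213.4 Hz  (b) Q = 3.863  (c) BW = 55.25 Hz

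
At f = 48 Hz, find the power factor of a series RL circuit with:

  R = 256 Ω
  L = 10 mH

Step 1 — Angular frequency: ω = 2π·f = 2π·48 = 301.6 rad/s.
Step 2 — Component impedances:
  R: Z = R = 256 Ω
  L: Z = jωL = j·301.6·0.01 = 0 + j3.016 Ω
Step 3 — Series combination: Z_total = R + L = 256 + j3.016 Ω = 256∠0.7° Ω.
Step 4 — Power factor: PF = cos(φ) = Re(Z)/|Z| = 256/256.02 = 0.9999.
Step 5 — Type: Im(Z) = 3.016 ⇒ lagging (phase φ = 0.7°).

PF = 0.9999 (lagging, φ = 0.7°)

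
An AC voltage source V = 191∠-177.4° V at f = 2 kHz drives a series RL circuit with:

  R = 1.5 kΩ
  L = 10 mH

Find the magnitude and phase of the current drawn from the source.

Step 1 — Angular frequency: ω = 2π·f = 2π·2000 = 1.257e+04 rad/s.
Step 2 — Component impedances:
  R: Z = R = 1500 Ω
  L: Z = jωL = j·1.257e+04·0.01 = 0 + j125.7 Ω
Step 3 — Series combination: Z_total = R + L = 1500 + j125.7 Ω = 1505∠4.8° Ω.
Step 4 — Source phasor: V = 191∠-177.4° V = -190.8 - j8.664 V.
Step 5 — Ohm's law: I = V / Z_total = (-190.8 - j8.664) / (1500 + j125.7) = -0.1268 + j0.004846 A.
Step 6 — Convert to polar: |I| = 0.1269 A, ∠I = 177.8°.

I = 0.1269∠177.8° A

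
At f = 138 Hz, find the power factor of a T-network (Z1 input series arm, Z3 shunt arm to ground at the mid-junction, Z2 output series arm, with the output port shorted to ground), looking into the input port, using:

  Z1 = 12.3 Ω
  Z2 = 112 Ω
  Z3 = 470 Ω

Step 1 — Angular frequency: ω = 2π·f = 2π·138 = 867.1 rad/s.
Step 2 — Component impedances:
  Z1: Z = R = 12.3 Ω
  Z2: Z = R = 112 Ω
  Z3: Z = R = 470 Ω
Step 3 — With the output port shorted to ground, the output series arm Z2 runs from the junction to ground; the shunt arm Z3 also runs from the junction to ground. They appear in parallel: Z3 || Z2 = 90.45 Ω.
Step 4 — Series with input arm Z1: Z_in = Z1 + (Z3 || Z2) = 102.7 Ω = 102.7∠0.0° Ω.
Step 5 — Power factor: PF = cos(φ) = Re(Z)/|Z| = 102.7/102.7 = 1.
Step 6 — Type: Im(Z) = 0 ⇒ unity (phase φ = 0.0°).

PF = 1 (unity, φ = 0.0°)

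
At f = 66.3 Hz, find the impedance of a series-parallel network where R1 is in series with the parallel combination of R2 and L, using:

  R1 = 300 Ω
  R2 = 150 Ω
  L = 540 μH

Step 1 — Angular frequency: ω = 2π·f = 2π·66.3 = 416.6 rad/s.
Step 2 — Component impedances:
  R1: Z = R = 300 Ω
  R2: Z = R = 150 Ω
  L: Z = jωL = j·416.6·0.00054 = 0 + j0.225 Ω
Step 3 — Parallel branch: R2 || L = 1/(1/R2 + 1/L) = 0.0003374 + j0.225 Ω.
Step 4 — Series with R1: Z_total = R1 + (R2 || L) = 300 + j0.225 Ω = 300∠0.0° Ω.

Z = 300 + j0.225 Ω = 300∠0.0° Ω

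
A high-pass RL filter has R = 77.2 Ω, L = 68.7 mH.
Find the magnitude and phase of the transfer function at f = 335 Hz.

Step 1 — Angular frequency: ω = 2π·335 = 2105 rad/s.
Step 2 — Transfer function: H(jω) = jωL/(R + jωL).
Step 3 — Numerator jωL = j·144.6; denominator R + jωL = 77.2 + j144.6.
Step 4 — H = 0.7782 + j0.4155.
Step 5 — Magnitude: |H| = 0.8822 (-1.1 dB); phase: φ = 28.1°.

|H| = 0.8822 (-1.1 dB), φ = 28.1°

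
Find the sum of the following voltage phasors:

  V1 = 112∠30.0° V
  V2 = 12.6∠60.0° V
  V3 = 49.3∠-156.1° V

Step 1 — Convert each phasor to rectangular form:
  V1 = 112·(cos(30.0°) + j·sin(30.0°)) = 96.99 + j56 V
  V2 = 12.6·(cos(60.0°) + j·sin(60.0°)) = 6.3 + j10.91 V
  V3 = 49.3·(cos(-156.1°) + j·sin(-156.1°)) = -45.07 - j19.97 V
Step 2 — Sum components: V_total = 58.22 + j46.94 V.
Step 3 — Convert to polar: |V_total| = 74.79 V, ∠V_total = 38.9°.

V_total = 74.79∠38.9° V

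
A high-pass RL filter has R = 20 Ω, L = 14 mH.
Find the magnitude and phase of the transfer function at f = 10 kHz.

Step 1 — Angular frequency: ω = 2π·1e+04 = 6.283e+04 rad/s.
Step 2 — Transfer function: H(jω) = jωL/(R + jωL).
Step 3 — Numerator jωL = j·879.6; denominator R + jωL = 20 + j879.6.
Step 4 — H = 0.9995 + j0.02272.
Step 5 — Magnitude: |H| = 0.9997 (-0.0 dB); phase: φ = 1.3°.

|H| = 0.9997 (-0.0 dB), φ = 1.3°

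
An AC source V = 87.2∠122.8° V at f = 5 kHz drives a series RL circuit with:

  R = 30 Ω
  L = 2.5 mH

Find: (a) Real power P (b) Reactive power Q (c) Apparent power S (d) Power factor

Step 1 — Angular frequency: ω = 2π·f = 2π·5000 = 3.142e+04 rad/s.
Step 2 — Component impedances:
  R: Z = R = 30 Ω
  L: Z = jωL = j·3.142e+04·0.0025 = 0 + j78.54 Ω
Step 3 — Series combination: Z_total = R + L = 30 + j78.54 Ω = 84.07∠69.1° Ω.
Step 4 — Source phasor: V = 87.2∠122.8° V = -47.24 + j73.3 V.
Step 5 — Current: I = V / Z = 0.6139 + j0.8359 A = 1.037∠53.7° A.
Step 6 — Complex power: S = V·I* = 32.27 + j84.49 VA.
Step 7 — Real power: P = Re(S) = 32.27 W.
Step 8 — Reactive power: Q = Im(S) = 84.49 VAR.
Step 9 — Apparent power: |S| = 90.44 VA.
Step 10 — Power factor: PF = P/|S| = 0.3568 (lagging).

(a) P = 32.27 W  (b) Q = 84.49 VAR  (c) S = 90.44 VA  (d) PF = 0.3568 (lagging)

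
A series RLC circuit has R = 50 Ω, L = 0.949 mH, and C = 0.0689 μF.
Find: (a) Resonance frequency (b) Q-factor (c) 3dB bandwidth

Step 1 — Resonance: ω₀ = 1/√(LC) = 1/√(0.000949·6.89e-08) = 1.237e+05 rad/s.
Step 2 — f₀ = ω₀/(2π) = 1.968e+04 Hz.
Step 3 — Series Q: Q = ω₀L/R = 1.237e+05·0.000949/50 = 2.347.
Step 4 — Bandwidth: Δω = ω₀/Q = 5.269e+04 rad/s; BW = Δω/(2π) = 8385 Hz.

(a) f₀ = 1.968e+04 Hz  (b) Q = 2.347  (c) BW = 8385 Hz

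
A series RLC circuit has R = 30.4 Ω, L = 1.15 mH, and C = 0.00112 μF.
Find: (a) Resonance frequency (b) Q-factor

Step 1 — Resonance condition Im(Z)=0 gives ω₀ = 1/√(LC).
Step 2 — ω₀ = 1/√(0.00115·1.12e-09) = 8.811e+05 rad/s.
Step 3 — f₀ = ω₀/(2π) = 1.402e+05 Hz.
Step 4 — Series Q: Q = ω₀L/R = 8.811e+05·0.00115/30.4 = 33.33.

(a) f₀ = 1.402e+05 Hz  (b) Q = 33.33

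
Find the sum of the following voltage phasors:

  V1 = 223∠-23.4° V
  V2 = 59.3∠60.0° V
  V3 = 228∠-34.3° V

Step 1 — Convert each phasor to rectangular form:
  V1 = 223·(cos(-23.4°) + j·sin(-23.4°)) = 204.7 - j88.56 V
  V2 = 59.3·(cos(60.0°) + j·sin(60.0°)) = 29.65 + j51.36 V
  V3 = 228·(cos(-34.3°) + j·sin(-34.3°)) = 188.4 - j128.5 V
Step 2 — Sum components: V_total = 422.7 - j165.7 V.
Step 3 — Convert to polar: |V_total| = 454 V, ∠V_total = -21.4°.

V_total = 454∠-21.4° V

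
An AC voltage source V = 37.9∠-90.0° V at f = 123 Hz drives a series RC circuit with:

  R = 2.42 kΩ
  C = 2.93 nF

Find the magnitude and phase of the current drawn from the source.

Step 1 — Angular frequency: ω = 2π·f = 2π·123 = 772.8 rad/s.
Step 2 — Component impedances:
  R: Z = R = 2420 Ω
  C: Z = 1/(jωC) = -j/(ω·C) = 0 - j4.416e+05 Ω
Step 3 — Series combination: Z_total = R + C = 2420 - j4.416e+05 Ω = 4.416e+05∠-89.7° Ω.
Step 4 — Source phasor: V = 37.9∠-90.0° V = 0 - j37.9 V.
Step 5 — Ohm's law: I = V / Z_total = (0 - j37.9) / (2420 - j4.416e+05) = 8.582e-05 - j4.703e-07 A.
Step 6 — Convert to polar: |I| = 8.582e-05 A, ∠I = -0.3°.

I = 8.582e-05∠-0.3° A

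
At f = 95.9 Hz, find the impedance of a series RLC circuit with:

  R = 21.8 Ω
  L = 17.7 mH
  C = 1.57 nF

Step 1 — Angular frequency: ω = 2π·f = 2π·95.9 = 602.6 rad/s.
Step 2 — Component impedances:
  R: Z = R = 21.8 Ω
  L: Z = jωL = j·602.6·0.0177 = 0 + j10.67 Ω
  C: Z = 1/(jωC) = -j/(ω·C) = 0 - j1.057e+06 Ω
Step 3 — Series combination: Z_total = R + L + C = 21.8 - j1.057e+06 Ω = 1.057e+06∠-90.0° Ω.

Z = 21.8 - j1.057e+06 Ω = 1.057e+06∠-90.0° Ω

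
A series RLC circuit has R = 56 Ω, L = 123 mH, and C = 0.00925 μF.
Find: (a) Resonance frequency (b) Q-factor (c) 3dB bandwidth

Step 1 — Resonance: ω₀ = 1/√(LC) = 1/√(0.123·9.25e-09) = 2.965e+04 rad/s.
Step 2 — f₀ = ω₀/(2π) = 4718 Hz.
Step 3 — Series Q: Q = ω₀L/R = 2.965e+04·0.123/56 = 65.12.
Step 4 — Bandwidth: Δω = ω₀/Q = 455.3 rad/s; BW = Δω/(2π) = 72.46 Hz.

(a) f₀ = 4718 Hz  (b) Q = 65.12  (c) BW = 72.46 Hz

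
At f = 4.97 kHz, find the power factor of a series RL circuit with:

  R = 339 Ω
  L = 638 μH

Step 1 — Angular frequency: ω = 2π·f = 2π·4970 = 3.123e+04 rad/s.
Step 2 — Component impedances:
  R: Z = R = 339 Ω
  L: Z = jωL = j·3.123e+04·0.000638 = 0 + j19.92 Ω
Step 3 — Series combination: Z_total = R + L = 339 + j19.92 Ω = 339.6∠3.4° Ω.
Step 4 — Power factor: PF = cos(φ) = Re(Z)/|Z| = 339/339.58 = 0.9983.
Step 5 — Type: Im(Z) = 19.92 ⇒ lagging (phase φ = 3.4°).

PF = 0.9983 (lagging, φ = 3.4°)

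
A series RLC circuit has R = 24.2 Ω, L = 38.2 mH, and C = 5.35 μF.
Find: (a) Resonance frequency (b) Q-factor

Step 1 — Resonance condition Im(Z)=0 gives ω₀ = 1/√(LC).
Step 2 — ω₀ = 1/√(0.0382·5.35e-06) = 2212 rad/s.
Step 3 — f₀ = ω₀/(2π) = 352.1 Hz.
Step 4 — Series Q: Q = ω₀L/R = 2212·0.0382/24.2 = 3.492.

(a) f₀ = 352.1 Hz  (b) Q = 3.492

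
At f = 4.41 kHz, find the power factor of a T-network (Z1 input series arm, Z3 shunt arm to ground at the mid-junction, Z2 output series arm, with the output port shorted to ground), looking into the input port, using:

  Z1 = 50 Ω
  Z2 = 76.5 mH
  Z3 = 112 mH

Step 1 — Angular frequency: ω = 2π·f = 2π·4410 = 2.771e+04 rad/s.
Step 2 — Component impedances:
  Z1: Z = R = 50 Ω
  Z2: Z = jωL = j·2.771e+04·0.0765 = 0 + j2120 Ω
  Z3: Z = jωL = j·2.771e+04·0.112 = 0 + j3103 Ω
Step 3 — With the output port shorted to ground, the output series arm Z2 runs from the junction to ground; the shunt arm Z3 also runs from the junction to ground. They appear in parallel: Z3 || Z2 = 0 + j1259 Ω.
Step 4 — Series with input arm Z1: Z_in = Z1 + (Z3 || Z2) = 50 + j1259 Ω = 1260∠87.7° Ω.
Step 5 — Power factor: PF = cos(φ) = Re(Z)/|Z| = 50/1260.5 = 0.03967.
Step 6 — Type: Im(Z) = 1259 ⇒ lagging (phase φ = 87.7°).

PF = 0.03967 (lagging, φ = 87.7°)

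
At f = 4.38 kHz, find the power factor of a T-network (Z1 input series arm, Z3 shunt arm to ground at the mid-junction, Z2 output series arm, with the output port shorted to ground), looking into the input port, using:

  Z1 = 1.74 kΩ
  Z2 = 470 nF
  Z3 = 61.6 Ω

Step 1 — Angular frequency: ω = 2π·f = 2π·4380 = 2.752e+04 rad/s.
Step 2 — Component impedances:
  Z1: Z = R = 1740 Ω
  Z2: Z = 1/(jωC) = -j/(ω·C) = 0 - j77.31 Ω
  Z3: Z = R = 61.6 Ω
Step 3 — With the output port shorted to ground, the output series arm Z2 runs from the junction to ground; the shunt arm Z3 also runs from the junction to ground. They appear in parallel: Z3 || Z2 = 37.68 - j30.02 Ω.
Step 4 — Series with input arm Z1: Z_in = Z1 + (Z3 || Z2) = 1778 - j30.02 Ω = 1778∠-1.0° Ω.
Step 5 — Power factor: PF = cos(φ) = Re(Z)/|Z| = 1777.7/1777.9 = 0.9999.
Step 6 — Type: Im(Z) = -30.02 ⇒ leading (phase φ = -1.0°).

PF = 0.9999 (leading, φ = -1.0°)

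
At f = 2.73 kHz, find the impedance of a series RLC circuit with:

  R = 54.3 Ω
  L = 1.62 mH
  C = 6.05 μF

Step 1 — Angular frequency: ω = 2π·f = 2π·2730 = 1.715e+04 rad/s.
Step 2 — Component impedances:
  R: Z = R = 54.3 Ω
  L: Z = jωL = j·1.715e+04·0.00162 = 0 + j27.79 Ω
  C: Z = 1/(jωC) = -j/(ω·C) = 0 - j9.636 Ω
Step 3 — Series combination: Z_total = R + L + C = 54.3 + j18.15 Ω = 57.25∠18.5° Ω.

Z = 54.3 + j18.15 Ω = 57.25∠18.5° Ω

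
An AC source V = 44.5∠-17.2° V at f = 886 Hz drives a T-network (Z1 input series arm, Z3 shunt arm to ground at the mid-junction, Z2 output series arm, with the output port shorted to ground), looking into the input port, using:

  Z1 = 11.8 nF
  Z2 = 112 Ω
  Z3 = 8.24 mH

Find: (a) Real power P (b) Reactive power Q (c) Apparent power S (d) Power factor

Step 1 — Angular frequency: ω = 2π·f = 2π·886 = 5567 rad/s.
Step 2 — Component impedances:
  Z1: Z = 1/(jωC) = -j/(ω·C) = 0 - j1.522e+04 Ω
  Z2: Z = R = 112 Ω
  Z3: Z = jωL = j·5567·0.00824 = 0 + j45.87 Ω
Step 3 — With the output port shorted to ground, the output series arm Z2 runs from the junction to ground; the shunt arm Z3 also runs from the junction to ground. They appear in parallel: Z3 || Z2 = 16.09 + j39.28 Ω.
Step 4 — Series with input arm Z1: Z_in = Z1 + (Z3 || Z2) = 16.09 - j1.518e+04 Ω = 1.518e+04∠-89.9° Ω.
Step 5 — Source phasor: V = 44.5∠-17.2° V = 42.51 - j13.16 V.
Step 6 — Current: I = V / Z = 0.0008696 + j0.002799 A = 0.002931∠72.7° A.
Step 7 — Complex power: S = V·I* = 0.0001382 - j0.1304 VA.
Step 8 — Real power: P = Re(S) = 0.0001382 W.
Step 9 — Reactive power: Q = Im(S) = -0.1304 VAR.
Step 10 — Apparent power: |S| = 0.1304 VA.
Step 11 — Power factor: PF = P/|S| = 0.00106 (leading).

(a) P = 0.0001382 W  (b) Q = -0.1304 VAR  (c) S = 0.1304 VA  (d) PF = 0.00106 (leading)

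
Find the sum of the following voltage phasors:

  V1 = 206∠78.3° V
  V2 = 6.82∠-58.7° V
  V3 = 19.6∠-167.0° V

Step 1 — Convert each phasor to rectangular form:
  V1 = 206·(cos(78.3°) + j·sin(78.3°)) = 41.77 + j201.7 V
  V2 = 6.82·(cos(-58.7°) + j·sin(-58.7°)) = 3.543 - j5.827 V
  V3 = 19.6·(cos(-167.0°) + j·sin(-167.0°)) = -19.1 - j4.409 V
Step 2 — Sum components: V_total = 26.22 + j191.5 V.
Step 3 — Convert to polar: |V_total| = 193.3 V, ∠V_total = 82.2°.

V_total = 193.3∠82.2° V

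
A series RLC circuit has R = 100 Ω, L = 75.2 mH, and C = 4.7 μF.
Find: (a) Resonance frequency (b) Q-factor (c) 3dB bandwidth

Step 1 — Resonance: ω₀ = 1/√(LC) = 1/√(0.0752·4.7e-06) = 1682 rad/s.
Step 2 — f₀ = ω₀/(2π) = 267.7 Hz.
Step 3 — Series Q: Q = ω₀L/R = 1682·0.0752/100 = 1.265.
Step 4 — Bandwidth: Δω = ω₀/Q = 1330 rad/s; BW = Δω/(2π) = 211.6 Hz.

(a) f₀ = 267.7 Hz  (b) Q = 1.265  (c) BW = 211.6 Hz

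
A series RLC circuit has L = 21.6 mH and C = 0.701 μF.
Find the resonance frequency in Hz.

Step 1 — Resonance condition Im(Z)=0 gives ω₀ = 1/√(LC).
Step 2 — ω₀ = 1/√(0.0216·7.01e-07) = 8127 rad/s.
Step 3 — f₀ = ω₀/(2π) = 1293 Hz.

f₀ = 1293 Hz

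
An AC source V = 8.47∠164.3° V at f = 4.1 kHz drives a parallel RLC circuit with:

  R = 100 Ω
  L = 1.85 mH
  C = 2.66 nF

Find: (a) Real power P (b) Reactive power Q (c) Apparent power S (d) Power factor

Step 1 — Angular frequency: ω = 2π·f = 2π·4100 = 2.576e+04 rad/s.
Step 2 — Component impedances:
  R: Z = R = 100 Ω
  L: Z = jωL = j·2.576e+04·0.00185 = 0 + j47.66 Ω
  C: Z = 1/(jωC) = -j/(ω·C) = 0 - j1.459e+04 Ω
Step 3 — Parallel combination: 1/Z_total = 1/R + 1/L + 1/C; Z_total = 18.61 + j38.92 Ω = 43.14∠64.4° Ω.
Step 4 — Source phasor: V = 8.47∠164.3° V = -8.154 + j2.292 V.
Step 5 — Current: I = V / Z = -0.0336 + j0.1935 A = 0.1964∠99.9° A.
Step 6 — Complex power: S = V·I* = 0.7174 + j1.5 VA.
Step 7 — Real power: P = Re(S) = 0.7174 W.
Step 8 — Reactive power: Q = Im(S) = 1.5 VAR.
Step 9 — Apparent power: |S| = 1.663 VA.
Step 10 — Power factor: PF = P/|S| = 0.4314 (lagging).

(a) P = 0.7174 W  (b) Q = 1.5 VAR  (c) S = 1.663 VA  (d) PF = 0.4314 (lagging)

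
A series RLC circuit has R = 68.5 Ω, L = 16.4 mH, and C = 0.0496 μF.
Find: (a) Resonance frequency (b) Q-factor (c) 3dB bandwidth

Step 1 — Resonance: ω₀ = 1/√(LC) = 1/√(0.0164·4.96e-08) = 3.506e+04 rad/s.
Step 2 — f₀ = ω₀/(2π) = 5580 Hz.
Step 3 — Series Q: Q = ω₀L/R = 3.506e+04·0.0164/68.5 = 8.394.
Step 4 — Bandwidth: Δω = ω₀/Q = 4177 rad/s; BW = Δω/(2π) = 664.8 Hz.

(a) f₀ = 5580 Hz  (b) Q = 8.394  (c) BW = 664.8 Hz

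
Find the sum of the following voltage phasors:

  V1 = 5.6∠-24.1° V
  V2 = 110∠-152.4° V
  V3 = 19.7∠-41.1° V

Step 1 — Convert each phasor to rectangular form:
  V1 = 5.6·(cos(-24.1°) + j·sin(-24.1°)) = 5.112 - j2.287 V
  V2 = 110·(cos(-152.4°) + j·sin(-152.4°)) = -97.48 - j50.96 V
  V3 = 19.7·(cos(-41.1°) + j·sin(-41.1°)) = 14.85 - j12.95 V
Step 2 — Sum components: V_total = -77.53 - j66.2 V.
Step 3 — Convert to polar: |V_total| = 101.9 V, ∠V_total = -139.5°.

V_total = 101.9∠-139.5° V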